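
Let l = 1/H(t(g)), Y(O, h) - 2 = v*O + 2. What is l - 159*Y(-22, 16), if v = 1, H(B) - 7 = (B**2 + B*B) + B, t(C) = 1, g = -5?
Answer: 28621/10 ≈ 2862.1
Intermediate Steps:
H(B) = 7 + B + 2*B**2 (H(B) = 7 + ((B**2 + B*B) + B) = 7 + ((B**2 + B**2) + B) = 7 + (2*B**2 + B) = 7 + (B + 2*B**2) = 7 + B + 2*B**2)
Y(O, h) = 4 + O (Y(O, h) = 2 + (1*O + 2) = 2 + (O + 2) = 2 + (2 + O) = 4 + O)
l = 1/10 (l = 1/(7 + 1 + 2*1**2) = 1/(7 + 1 + 2*1) = 1/(7 + 1 + 2) = 1/10 ≈ 0.10000)
l - 159*Y(-22, 16) = 1/10 - 159*(4 - 22) = 1/10 - 159*(-18) = 1/10 + 2862 = 28621/10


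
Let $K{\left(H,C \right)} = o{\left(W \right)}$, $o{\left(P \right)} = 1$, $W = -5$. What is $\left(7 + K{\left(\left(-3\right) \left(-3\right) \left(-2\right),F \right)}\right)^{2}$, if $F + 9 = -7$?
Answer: $64$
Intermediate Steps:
$F = -16$ ($F = -9 - 7 = -16$)
$K{\left(H,C \right)} = 1$
$\left(7 + K{\left(\left(-3\right) \left(-3\right) \left(-2\right),F \right)}\right)^{2} = \left(7 + 1\right)^{2} = 8^{2} = 64$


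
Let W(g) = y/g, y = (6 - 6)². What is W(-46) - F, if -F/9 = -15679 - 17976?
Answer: -302895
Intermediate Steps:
F = 302895 (F = -9*(-15679 - 17976) = -9*(-33655) = 302895)
y = 0 (y = 0² = 0)
W(g) = 0 (W(g) = 0/g = 0)
W(-46) - F = 0 - 1*302895 = 0 - 302895 = -302895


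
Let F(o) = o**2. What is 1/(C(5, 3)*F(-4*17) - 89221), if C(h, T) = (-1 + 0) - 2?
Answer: -1/103093 ≈ -9.7000e-6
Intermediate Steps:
C(h, T) = -3 (C(h, T) = -1 - 2 = -3)
1/(C(5, 3)*F(-4*17) - 89221) = 1/(-3*(-4*17)**2 - 89221) = 1/(-3*(-68)**2 - 89221) = 1/(-3*4624 - 89221) = 1/(-13872 - 89221) = 1/(-103093) = -1/103093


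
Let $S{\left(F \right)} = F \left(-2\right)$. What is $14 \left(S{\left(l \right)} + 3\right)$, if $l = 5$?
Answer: $-98$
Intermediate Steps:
$S{\left(F \right)} = - 2 F$
$14 \left(S{\left(l \right)} + 3\right) = 14 \left(\left(-2\right) 5 + 3\right) = 14 \left(-10 + 3\right) = 14 \left(-7\right) = -98$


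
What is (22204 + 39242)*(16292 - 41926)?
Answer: -1575106764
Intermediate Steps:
(22204 + 39242)*(16292 - 41926) = 61446*(-25634) = -1575106764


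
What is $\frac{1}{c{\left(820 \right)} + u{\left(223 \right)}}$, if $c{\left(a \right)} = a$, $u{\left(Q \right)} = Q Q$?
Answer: $\frac{1}{50549} \approx 1.9783 \cdot 10^{-5}$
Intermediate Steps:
$u{\left(Q \right)} = Q^{2}$
$\frac{1}{c{\left(820 \right)} + u{\left(223 \right)}} = \frac{1}{820 + 223^{2}} = \frac{1}{820 + 49729} = \frac{1}{50549}$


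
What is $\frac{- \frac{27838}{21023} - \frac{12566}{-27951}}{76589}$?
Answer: $- \frac{27048680}{2368671522063} \approx -1.1419 \cdot 10^{-5}$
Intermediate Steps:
$\frac{- \frac{27838}{21023} - \frac{12566}{-27951}}{76589} = \left(\left(-27838\right) \frac{1}{21023} - - \frac{12566}{27951}\right) \frac{1}{76589} = \left(- \frac{27838}{21023} + \frac{12566}{27951}\right) \frac{1}{76589} = \left(- \frac{513924920}{587613873}\right) \frac{1}{76589} = - \frac{27048680}{2368671522063}$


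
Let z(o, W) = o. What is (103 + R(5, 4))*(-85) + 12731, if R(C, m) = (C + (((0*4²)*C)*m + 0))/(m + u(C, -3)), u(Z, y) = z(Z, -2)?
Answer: 35359/9 ≈ 3928.8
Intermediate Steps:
u(Z, y) = Z
R(C, m) = C/(C + m) (R(C, m) = (C + (((0*4²)*C)*m + 0))/(m + C) = (C + (((0*16)*C)*m + 0))/(C + m) = (C + ((0*C)*m + 0))/(C + m) = (C + (0*m + 0))/(C + m) = (C + (0 + 0))/(C + m) = (C + 0)/(C + m) = C/(C + m))
(103 + R(5, 4))*(-85) + 12731 = (103 + 5/(5 + 4))*(-85) + 12731 = (103 + 5/9)*(-85) + 12731 = (932/9)*(-85) + 12731 = -79220/9 + 12731 = 35359/9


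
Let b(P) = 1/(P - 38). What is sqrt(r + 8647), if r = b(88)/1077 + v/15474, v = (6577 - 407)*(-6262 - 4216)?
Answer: sqrt(383097150238520046)/9258610 ≈ 66.851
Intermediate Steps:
b(P) = 1/(-38 + P)
v = -64649260 (v = 6170*(-10478) = -64649260)
r = -193409035307/46293050 (r = 1/((-38 + 88)*1077) - 64649260/15474 = (1/1077)/50 - 64649260*1/15474 = (1/50)*(1/1077) - 32324630/7737 = 1/53850 - 32324630/7737 = -193409035307/46293050 ≈ -4177.9)
sqrt(r + 8647) = sqrt(-193409035307/46293050 + 8647) = sqrt(206886968043/46293050) = sqrt(383097150238520046)/9258610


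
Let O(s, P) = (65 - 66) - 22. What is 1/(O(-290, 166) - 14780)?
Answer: -1/14803 ≈ -6.7554e-5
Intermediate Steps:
O(s, P) = -23 (O(s, P) = -1 - 22 = -23)
1/(O(-290, 166) - 14780) = 1/(-23 - 14780) = 1/(-14803) = -1/14803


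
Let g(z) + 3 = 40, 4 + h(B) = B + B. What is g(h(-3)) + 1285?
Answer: 1322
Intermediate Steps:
h(B) = -4 + 2*B (h(B) = -4 + (B + B) = -4 + 2*B)
g(z) = 37 (g(z) = -3 + 40 = 37)
g(h(-3)) + 1285 = 37 + 1285 = 1322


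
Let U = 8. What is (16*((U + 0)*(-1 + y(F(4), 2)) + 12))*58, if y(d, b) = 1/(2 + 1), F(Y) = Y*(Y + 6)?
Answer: 18560/3 ≈ 6186.7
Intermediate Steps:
F(Y) = Y*(6 + Y)
y(d, b) = ⅓ (y(d, b) = 1/3 = ⅓)
(16*((U + 0)*(-1 + y(F(4), 2)) + 12))*58 = (16*((8 + 0)*(-1 + ⅓) + 12))*58 = (16*(8*(-⅔) + 12))*58 = (16*(-16/3 + 12))*58 = (16*(20/3))*58 = (320/3)*58 = 18560/3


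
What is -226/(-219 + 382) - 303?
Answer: -49615/163 ≈ -304.39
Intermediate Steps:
-226/(-219 + 382) - 303 = -226/163 - 303 = -49615/163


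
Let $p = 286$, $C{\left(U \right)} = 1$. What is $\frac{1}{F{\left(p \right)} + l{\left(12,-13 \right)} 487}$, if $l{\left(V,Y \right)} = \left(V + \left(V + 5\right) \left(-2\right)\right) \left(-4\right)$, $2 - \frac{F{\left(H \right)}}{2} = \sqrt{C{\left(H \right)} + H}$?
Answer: $\frac{10715}{459244613} + \frac{\sqrt{287}}{918489226} \approx 2.335 \cdot 10^{-5}$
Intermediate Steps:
$F{\left(H \right)} = 4 - 2 \sqrt{1 + H}$
$l{\left(V,Y \right)} = 40 + 4 V$ ($l{\left(V,Y \right)} = \left(V + \left(5 + V\right) \left(-2\right)\right) \left(-4\right) = \left(V - \left(10 + 2 V\right)\right) \left(-4\right) = \left(-10 - V\right) \left(-4\right) = 40 + 4 V$)
$\frac{1}{F{\left(p \right)} + l{\left(12,-13 \right)} 487} = \frac{1}{\left(4 - 2 \sqrt{1 + 286}\right) + \left(40 + 4 \cdot 12\right) 487} = \frac{1}{\left(4 - 2 \sqrt{287}\right) + \left(40 + 48\right) 487} = \frac{1}{\left(4 - 2 \sqrt{287}\right) + 88 \cdot 487} = \frac{1}{\left(4 - 2 \sqrt{287}\right) + 42856} = \frac{1}{42860 - 2 \sqrt{287}}$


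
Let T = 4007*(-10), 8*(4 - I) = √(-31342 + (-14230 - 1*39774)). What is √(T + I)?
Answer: √(-641056 - 2*I*√85346)/4 ≈ 0.091219 - 200.17*I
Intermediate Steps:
I = 4 - I*√85346/8 (I = 4 - √(-31342 + (-14230 - 1*39774))/8 = 4 - √(-31342 + (-14230 - 39774))/8 = 4 - √(-31342 - 54004)/8 = 4 - I*√85346/8 ≈ 4.0 - 36.518*I)
T = -40070
√(T + I) = √(-40070 + (4 - I*√85346/8)) = √(-40066 - I*√85346/8)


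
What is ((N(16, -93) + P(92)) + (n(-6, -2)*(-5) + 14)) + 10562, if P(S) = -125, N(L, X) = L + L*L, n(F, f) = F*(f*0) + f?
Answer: 10733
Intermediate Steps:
n(F, f) = f (n(F, f) = F*0 + f = 0 + f = f)
N(L, X) = L + L**2
((N(16, -93) + P(92)) + (n(-6, -2)*(-5) + 14)) + 10562 = ((16*(1 + 16) - 125) + (-2*(-5) + 14)) + 10562 = ((16*17 - 125) + (10 + 14)) + 10562 = ((272 - 125) + 24) + 10562 = (147 + 24) + 10562 = 171 + 10562 = 10733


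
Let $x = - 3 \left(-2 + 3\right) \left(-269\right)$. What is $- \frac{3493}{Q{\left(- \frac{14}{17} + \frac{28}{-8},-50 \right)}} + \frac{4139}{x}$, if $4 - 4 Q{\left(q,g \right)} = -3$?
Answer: $- \frac{1606633}{807} \approx -1990.9$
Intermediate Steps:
$Q{\left(q,g \right)} = \frac{7}{4}$ ($Q{\left(q,g \right)} = 1 - - \frac{3}{4} = 1 + \frac{3}{4} = \frac{7}{4}$)
$x = 807$ ($x = \left(-3\right) 1 \left(-269\right) = \left(-3\right) \left(-269\right) = 807$)
$- \frac{3493}{Q{\left(- \frac{14}{17} + \frac{28}{-8},-50 \right)}} + \frac{4139}{x} = - \frac{3493}{\frac{7}{4}} + \frac{4139}{807} = \left(-3493\right) \frac{4}{7} + 4139 \cdot \frac{1}{807} = -1996 + \frac{4139}{807} = - \frac{1606633}{807}$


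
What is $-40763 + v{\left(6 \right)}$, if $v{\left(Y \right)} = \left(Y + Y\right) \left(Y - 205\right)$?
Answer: $-43151$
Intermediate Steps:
$v{\left(Y \right)} = 2 Y \left(-205 + Y\right)$
$-40763 + v{\left(6 \right)} = -40763 + 2 \cdot 6 \left(-205 + 6\right) = -40763 + 2 \cdot 6 \left(-199\right) = -40763 - 2388 = -43151$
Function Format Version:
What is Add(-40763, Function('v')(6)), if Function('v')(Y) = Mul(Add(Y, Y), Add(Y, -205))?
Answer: -43151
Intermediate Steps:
Function('v')(Y) = Mul(2, Y, Add(-205, Y)) (Function('v')(Y) = Mul(Mul(2, Y), Add(-205, Y)) = Mul(2, Y, Add(-205, Y)))
Add(-40763, Function('v')(6)) = Add(-40763, Mul(2, 6, Add(-205, 6))) = Add(-40763, Mul(2, 6, -199)) = Add(-40763, -2388) = -43151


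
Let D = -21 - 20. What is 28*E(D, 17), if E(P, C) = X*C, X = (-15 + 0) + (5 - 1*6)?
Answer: -7616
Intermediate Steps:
D = -41
X = -16 (X = -15 + (5 - 6) = -15 - 1 = -16)
E(P, C) = -16*C
28*E(D, 17) = 28*(-16*17) = 28*(-272) = -7616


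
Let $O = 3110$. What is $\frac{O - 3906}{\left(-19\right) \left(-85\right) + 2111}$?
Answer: $- \frac{398}{1863} \approx -0.21363$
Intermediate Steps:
$\frac{O - 3906}{\left(-19\right) \left(-85\right) + 2111} = \frac{3110 - 3906}{\left(-19\right) \left(-85\right) + 2111} = - \frac{796}{1615 + 2111} = - \frac{796}{3726} = \left(-796\right) \frac{1}{3726} = - \frac{398}{1863}$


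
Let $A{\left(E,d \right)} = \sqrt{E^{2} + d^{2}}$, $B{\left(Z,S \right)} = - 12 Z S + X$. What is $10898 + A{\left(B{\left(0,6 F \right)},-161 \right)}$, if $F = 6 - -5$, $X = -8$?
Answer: $10898 + \sqrt{25985} \approx 11059.0$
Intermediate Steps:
$F = 11$ ($F = 6 + 5 = 11$)
$B{\left(Z,S \right)} = -8 - 12 S Z$ ($B{\left(Z,S \right)} = - 12 Z S - 8 = - 12 S Z - 8 = -8 - 12 S Z$)
$10898 + A{\left(B{\left(0,6 F \right)},-161 \right)} = 10898 + \sqrt{\left(-8 - 12 \cdot 6 \cdot 11 \cdot 0\right)^{2} + \left(-161\right)^{2}} = 10898 + \sqrt{\left(-8 - 792 \cdot 0\right)^{2} + 25921} = 10898 + \sqrt{\left(-8 + 0\right)^{2} + 25921} = 10898 + \sqrt{\left(-8\right)^{2} + 25921} = 10898 + \sqrt{64 + 25921} = 10898 + \sqrt{25985}$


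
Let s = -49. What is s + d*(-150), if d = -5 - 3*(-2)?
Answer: -199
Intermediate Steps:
d = 1 (d = -5 + 6 = 1)
s + d*(-150) = -49 + 1*(-150) = -49 - 150 = -199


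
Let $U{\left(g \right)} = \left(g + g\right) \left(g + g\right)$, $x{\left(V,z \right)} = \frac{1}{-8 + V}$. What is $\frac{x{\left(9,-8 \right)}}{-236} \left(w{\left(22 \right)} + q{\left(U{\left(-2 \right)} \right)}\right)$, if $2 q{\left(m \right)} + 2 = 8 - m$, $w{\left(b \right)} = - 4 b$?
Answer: $\frac{93}{236} \approx 0.39407$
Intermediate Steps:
$U{\left(g \right)} = 4 g^{2}$ ($U{\left(g \right)} = 2 g 2 g = 4 g^{2}$)
$q{\left(m \right)} = 3 - \frac{m}{2}$ ($q{\left(m \right)} = -1 + \frac{8 - m}{2} = -1 - \left(-4 + \frac{m}{2}\right) = 3 - \frac{m}{2}$)
$\frac{x{\left(9,-8 \right)}}{-236} \left(w{\left(22 \right)} + q{\left(U{\left(-2 \right)} \right)}\right) = \frac{1}{\left(-8 + 9\right) \left(-236\right)} \left(\left(-4\right) 22 + \left(3 - \frac{4 \left(-2\right)^{2}}{2}\right)\right) = 1^{-1} \left(- \frac{1}{236}\right) \left(-88 + \left(3 - \frac{4 \cdot 4}{2}\right)\right) = 1 \left(- \frac{1}{236}\right) \left(-88 + \left(3 - 8\right)\right) = - \frac{-88 + \left(3 - 8\right)}{236} = - \frac{-88 - 5}{236} = \left(- \frac{1}{236}\right) \left(-93\right) = \frac{93}{236}$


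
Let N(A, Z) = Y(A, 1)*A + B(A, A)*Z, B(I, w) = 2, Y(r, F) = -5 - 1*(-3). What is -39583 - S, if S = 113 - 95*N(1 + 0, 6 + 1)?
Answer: -38556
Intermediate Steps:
Y(r, F) = -2 (Y(r, F) = -5 + 3 = -2)
N(A, Z) = -2*A + 2*Z
S = -1027 (S = 113 - 95*(-2*(1 + 0) + 2*(6 + 1)) = 113 - 95*(-2*1 + 2*7) = 113 - 95*(-2 + 14) = 113 - 95*12 = 113 - 1140 = -1027)
-39583 - S = -39583 - 1*(-1027) = -39583 + 1027 = -38556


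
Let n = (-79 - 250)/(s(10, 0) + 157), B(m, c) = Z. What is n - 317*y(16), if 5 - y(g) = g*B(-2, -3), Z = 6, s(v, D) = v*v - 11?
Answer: 7096033/246 ≈ 28846.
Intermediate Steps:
s(v, D) = -11 + v² (s(v, D) = v² - 11 = -11 + v²)
B(m, c) = 6
n = -329/246 (n = (-79 - 250)/((-11 + 10²) + 157) = -329/((-11 + 100) + 157) = -329/(89 + 157) = -329/246 ≈ -1.3374)
y(g) = 5 - 6*g (y(g) = 5 - g*6 = 5 - 6*g)
n - 317*y(16) = -329/246 - 317*(5 - 6*16) = -329/246 - 317*(5 - 96) = -329/246 - 317*(-91) = -329/246 + 28847 = 7096033/246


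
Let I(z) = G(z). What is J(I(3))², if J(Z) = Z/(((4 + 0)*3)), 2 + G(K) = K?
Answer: 1/144 ≈ 0.0069444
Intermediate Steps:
G(K) = -2 + K
I(z) = -2 + z
J(Z) = Z/12 (J(Z) = Z/((4*3)) = Z/12)
J(I(3))² = ((-2 + 3)/12)² = ((1/12)*1)² = (1/12)² = 1/144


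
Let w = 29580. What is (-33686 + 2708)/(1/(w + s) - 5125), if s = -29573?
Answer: 12047/1993 ≈ 6.0447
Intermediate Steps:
(-33686 + 2708)/(1/(w + s) - 5125) = (-33686 + 2708)/(1/(29580 - 29573) - 5125) = -30978/(1/7 - 5125) = -30978/(⅐ - 5125) = -30978/(-35874/7) = -30978*(-7/35874) = 12047/1993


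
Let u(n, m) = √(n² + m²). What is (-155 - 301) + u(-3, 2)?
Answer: -456 + √13 ≈ -452.39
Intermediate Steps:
u(n, m) = √(m² + n²)
(-155 - 301) + u(-3, 2) = (-155 - 301) + √(2² + (-3)²) = -456 + √(4 + 9) = -456 + √13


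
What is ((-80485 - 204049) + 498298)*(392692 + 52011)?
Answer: 95061492092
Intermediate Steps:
((-80485 - 204049) + 498298)*(392692 + 52011) = (-284534 + 498298)*444703 = 213764*444703 = 95061492092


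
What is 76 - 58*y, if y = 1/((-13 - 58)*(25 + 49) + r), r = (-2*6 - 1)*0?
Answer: 199681/2627 ≈ 76.011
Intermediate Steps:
r = 0 (r = (-12 - 1)*0 = -13*0 = 0)
y = -1/5254 (y = 1/((-13 - 58)*(25 + 49) + 0) = 1/(-71*74 + 0) = 1/(-5254 + 0) = 1/(-5254) = -1/5254 ≈ -0.00019033)
76 - 58*y = 76 - 58*(-1/5254) = 76 + 29/2627 = 199681/2627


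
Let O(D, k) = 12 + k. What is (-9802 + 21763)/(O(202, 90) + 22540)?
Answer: 11961/22642 ≈ 0.52827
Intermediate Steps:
(-9802 + 21763)/(O(202, 90) + 22540) = (-9802 + 21763)/((12 + 90) + 22540) = 11961/(102 + 22540) = 11961/22642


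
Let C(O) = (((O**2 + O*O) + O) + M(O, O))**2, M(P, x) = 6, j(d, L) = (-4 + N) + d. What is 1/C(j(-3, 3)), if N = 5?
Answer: 1/144 ≈ 0.0069444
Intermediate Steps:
j(d, L) = 1 + d (j(d, L) = (-4 + 5) + d = 1 + d)
C(O) = (6 + O + 2*O**2)**2 (C(O) = (((O**2 + O*O) + O) + 6)**2 = (((O**2 + O**2) + O) + 6)**2 = ((2*O**2 + O) + 6)**2 = ((O + 2*O**2) + 6)**2 = (6 + O + 2*O**2)**2)
1/C(j(-3, 3)) = 1/((6 + (1 - 3) + 2*(1 - 3)**2)**2) = 1/((6 - 2 + 2*(-2)**2)**2) = 1/((6 - 2 + 2*4)**2) = 1/((6 - 2 + 8)**2) = 1/(12**2) = 1/144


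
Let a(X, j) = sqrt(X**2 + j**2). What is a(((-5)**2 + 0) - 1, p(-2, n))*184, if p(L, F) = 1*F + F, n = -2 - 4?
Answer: 2208*sqrt(5) ≈ 4937.2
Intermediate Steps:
n = -6
p(L, F) = 2*F (p(L, F) = F + F = 2*F)
a(((-5)**2 + 0) - 1, p(-2, n))*184 = sqrt((((-5)**2 + 0) - 1)**2 + (2*(-6))**2)*184 = sqrt(((25 + 0) - 1)**2 + (-12)**2)*184 = sqrt((25 - 1)**2 + 144)*184 = sqrt(24**2 + 144)*184 = sqrt(576 + 144)*184 = sqrt(720)*184 = (12*sqrt(5))*184 = 2208*sqrt(5)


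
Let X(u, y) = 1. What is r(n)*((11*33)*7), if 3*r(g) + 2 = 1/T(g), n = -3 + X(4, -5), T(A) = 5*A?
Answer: -17787/10 ≈ -1778.7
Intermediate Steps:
n = -2 (n = -3 + 1 = -2)
r(g) = -⅔ + 1/(15*g) (r(g) = -⅔ + 1/(3*((5*g))) = -⅔ + (1/(5*g))/3 = -⅔ + 1/(15*g))
r(n)*((11*33)*7) = ((1/15)*(1 - 10*(-2))/(-2))*((11*33)*7) = ((1/15)*(-½)*(1 + 20))*(363*7) = ((1/15)*(-½)*21)*2541 = -7/10*2541 = -17787/10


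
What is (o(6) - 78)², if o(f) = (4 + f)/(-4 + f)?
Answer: 5329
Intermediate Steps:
o(f) = (4 + f)/(-4 + f)
(o(6) - 78)² = ((4 + 6)/(-4 + 6) - 78)² = (10/2 - 78)² = ((½)*10 - 78)² = (5 - 78)² = (-73)² = 5329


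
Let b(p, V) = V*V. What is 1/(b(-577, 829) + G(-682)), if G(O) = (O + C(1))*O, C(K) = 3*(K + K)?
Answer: 1/1148273 ≈ 8.7087e-7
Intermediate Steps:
C(K) = 6*K (C(K) = 3*(2*K) = 6*K)
b(p, V) = V²
G(O) = O*(6 + O) (G(O) = (O + 6*1)*O = (O + 6)*O = (6 + O)*O = O*(6 + O))
1/(b(-577, 829) + G(-682)) = 1/(829² - 682*(6 - 682)) = 1/(687241 - 682*(-676)) = 1/(687241 + 461032) = 1/1148273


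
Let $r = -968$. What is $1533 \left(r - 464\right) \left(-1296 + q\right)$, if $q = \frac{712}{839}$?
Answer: $\frac{2385435417792}{839} \approx 2.8432 \cdot 10^{9}$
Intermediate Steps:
$q = \frac{712}{839}$ ($q = 712 \cdot \frac{1}{839} = \frac{712}{839} \approx 0.84863$)
$1533 \left(r - 464\right) \left(-1296 + q\right) = 1533 \left(-968 - 464\right) \left(-1296 + \frac{712}{839}\right) = 1533 \left(\left(-1432\right) \left(- \frac{1086632}{839}\right)\right) = 1533 \cdot \frac{1556057024}{839} = \frac{2385435417792}{839}$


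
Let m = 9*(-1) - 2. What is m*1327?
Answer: -14597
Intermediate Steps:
m = -11 (m = -9 - 2 = -11)
m*1327 = -11*1327 = -14597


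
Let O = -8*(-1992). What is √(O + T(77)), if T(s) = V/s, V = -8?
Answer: 2*√23620982/77 ≈ 126.24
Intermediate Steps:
T(s) = -8/s
O = 15936
√(O + T(77)) = √(15936 - 8/77) = √(1227064/77) = 2*√23620982/77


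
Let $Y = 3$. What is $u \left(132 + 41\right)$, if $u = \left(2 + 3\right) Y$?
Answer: $2595$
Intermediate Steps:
$u = 15$ ($u = \left(2 + 3\right) 3 = 5 \cdot 3 = 15$)
$u \left(132 + 41\right) = 15 \left(132 + 41\right) = 15 \cdot 173 = 2595$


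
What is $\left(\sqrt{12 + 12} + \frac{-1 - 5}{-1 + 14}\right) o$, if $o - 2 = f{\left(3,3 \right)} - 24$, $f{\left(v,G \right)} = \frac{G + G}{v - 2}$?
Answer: $\frac{96}{13} - 32 \sqrt{6} \approx -70.999$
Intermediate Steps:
$f{\left(v,G \right)} = \frac{2 G}{-2 + v}$
$o = -16$ ($o = 2 - \left(24 - \frac{6}{-2 + 3}\right) = 2 - \left(24 - \frac{6}{1}\right) = 2 - \left(24 - 6\right) = 2 + \left(6 - 24\right) = 2 - 18 = -16$)
$\left(\sqrt{12 + 12} + \frac{-1 - 5}{-1 + 14}\right) o = \left(\sqrt{12 + 12} + \frac{-1 - 5}{-1 + 14}\right) \left(-16\right) = \left(\sqrt{24} - \frac{6}{13}\right) \left(-16\right) = \left(2 \sqrt{6} - \frac{6}{13}\right) \left(-16\right) = \left(- \frac{6}{13} + 2 \sqrt{6}\right) \left(-16\right) = \frac{96}{13} - 32 \sqrt{6}$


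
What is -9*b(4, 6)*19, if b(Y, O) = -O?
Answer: 1026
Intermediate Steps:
-9*b(4, 6)*19 = -(-9)*6*19 = -9*(-6)*19 = 54*19 = 1026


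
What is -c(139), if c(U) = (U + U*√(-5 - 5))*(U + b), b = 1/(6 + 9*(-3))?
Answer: -405602/21 - 405602*I*√10/21 ≈ -19314.0 - 61077.0*I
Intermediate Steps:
b = -1/21 (b = 1/(6 - 27) = 1/(-21) = -1/21 ≈ -0.047619)
c(U) = (-1/21 + U)*(U + I*U*√10) (c(U) = (U + U*√(-5 - 5))*(U - 1/21) = (U + U*√(-10))*(-1/21 + U) = (U + U*(I*√10))*(-1/21 + U) = (U + I*U*√10)*(-1/21 + U) = (-1/21 + U)*(U + I*U*√10))
-c(139) = -139*(-1 + 21*139 - I*√10 + 21*I*139*√10)/21 = -139*(-1 + 2919 - I*√10 + 2919*I*√10)/21 = -139*(2918 + 2918*I*√10)/21 = -(405602/21 + 405602*I*√10/21) = -405602/21 - 405602*I*√10/21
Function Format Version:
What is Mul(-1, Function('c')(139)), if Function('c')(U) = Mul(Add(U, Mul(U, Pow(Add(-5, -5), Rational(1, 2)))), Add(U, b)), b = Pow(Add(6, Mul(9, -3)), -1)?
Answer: Add(Rational(-405602, 21), Mul(Rational(-405602, 21), I, Pow(10, Rational(1, 2)))) ≈ Add(-19314., Mul(-61077., I))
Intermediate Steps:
b = Rational(-1, 21) (b = Pow(Add(6, -27), -1) = Pow(-21, -1) = Rational(-1, 21) ≈ -0.047619)
Function('c')(U) = Mul(Add(Rational(-1, 21), U), Add(U, Mul(I, U, Pow(10, Rational(1, 2))))) (Function('c')(U) = Mul(Add(U, Mul(U, Pow(Add(-5, -5), Rational(1, 2)))), Add(U, Rational(-1, 21))) = Mul(Add(U, Mul(U, Pow(-10, Rational(1, 2)))), Add(Rational(-1, 21), U)) = Mul(Add(U, Mul(U, Mul(I, Pow(10, Rational(1, 2))))), Add(Rational(-1, 21), U)) = Mul(Add(U, Mul(I, U, Pow(10, Rational(1, 2)))), Add(Rational(-1, 21), U)) = Mul(Add(Rational(-1, 21), U), Add(U, Mul(I, U, Pow(10, Rational(1, 2))))))
Mul(-1, Function('c')(139)) = Mul(-1, Mul(Rational(1, 21), 139, Add(-1, Mul(21, 139), Mul(-1, I, Pow(10, Rational(1, 2))), Mul(21, I, 139, Pow(10, Rational(1, 2)))))) = Mul(-1, Mul(Rational(1, 21), 139, Add(-1, 2919, Mul(-1, I, Pow(10, Rational(1, 2))), Mul(2919, I, Pow(10, Rational(1, 2)))))) = Mul(-1, Mul(Rational(1, 21), 139, Add(2918, Mul(2918, I, Pow(10, Rational(1, 2)))))) = Mul(-1, Add(Rational(405602, 21), Mul(Rational(405602, 21), I, Pow(10, Rational(1, 2))))) = Add(Rational(-405602, 21), Mul(Rational(-405602, 21), I, Pow(10, Rational(1, 2))))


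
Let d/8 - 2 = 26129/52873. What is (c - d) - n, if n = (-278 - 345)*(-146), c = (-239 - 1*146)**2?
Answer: 3026823091/52873 ≈ 57247.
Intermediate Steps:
c = 148225 (c = (-239 - 146)**2 = (-385)**2 = 148225)
d = 1055000/52873 (d = 16 + 8*(26129/52873) = 16 + 209032/52873 = 1055000/52873 ≈ 19.953)
n = 90958 (n = -623*(-146) = 90958)
(c - d) - n = (148225 - 1*1055000/52873) - 1*90958 = (148225 - 1055000/52873) - 90958 = 7836045425/52873 - 90958 = 3026823091/52873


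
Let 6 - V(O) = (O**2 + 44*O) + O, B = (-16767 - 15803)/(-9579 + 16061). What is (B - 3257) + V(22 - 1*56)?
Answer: -9340642/3241 ≈ -2882.0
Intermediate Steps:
B = -16285/3241 (B = -32570/6482 = -32570*1/6482 = -16285/3241 ≈ -5.0247)
V(O) = 6 - O**2 - 45*O (V(O) = 6 - ((O**2 + 44*O) + O) = 6 - (O**2 + 45*O) = 6 + (-O**2 - 45*O) = 6 - O**2 - 45*O)
(B - 3257) + V(22 - 1*56) = (-16285/3241 - 3257) + (6 - (22 - 1*56)**2 - 45*(22 - 1*56)) = -10572222/3241 + (6 - (22 - 56)**2 - 45*(22 - 56)) = -10572222/3241 + (6 - 1*(-34)**2 - 45*(-34)) = -10572222/3241 + (6 - 1*1156 + 1530) = -10572222/3241 + (6 - 1156 + 1530) = -10572222/3241 + 380 = -9340642/3241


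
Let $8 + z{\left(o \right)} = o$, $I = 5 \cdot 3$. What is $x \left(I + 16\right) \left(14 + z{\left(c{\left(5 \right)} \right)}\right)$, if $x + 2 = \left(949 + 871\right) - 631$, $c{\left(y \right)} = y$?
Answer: $404767$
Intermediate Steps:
$I = 15$
$z{\left(o \right)} = -8 + o$
$x = 1187$ ($x = -2 + \left(\left(949 + 871\right) - 631\right) = -2 + \left(1820 - 631\right) = -2 + 1189 = 1187$)
$x \left(I + 16\right) \left(14 + z{\left(c{\left(5 \right)} \right)}\right) = 1187 \left(15 + 16\right) \left(14 + \left(-8 + 5\right)\right) = 1187 \cdot 31 \left(14 - 3\right) = 1187 \cdot 31 \cdot 11 = 1187 \cdot 341 = 404767$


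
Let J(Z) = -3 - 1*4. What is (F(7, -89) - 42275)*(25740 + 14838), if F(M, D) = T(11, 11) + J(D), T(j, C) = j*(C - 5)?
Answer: -1713040848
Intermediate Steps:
T(j, C) = j*(-5 + C)
J(Z) = -7 (J(Z) = -3 - 4 = -7)
F(M, D) = 59 (F(M, D) = 11*(-5 + 11) - 7 = 11*6 - 7 = 66 - 7 = 59)
(F(7, -89) - 42275)*(25740 + 14838) = (59 - 42275)*(25740 + 14838) = -42216*40578 = -1713040848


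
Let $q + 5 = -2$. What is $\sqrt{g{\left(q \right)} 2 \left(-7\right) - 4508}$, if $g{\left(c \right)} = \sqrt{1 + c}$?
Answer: $\sqrt{-4508 - 14 i \sqrt{6}} \approx 0.2554 - 67.142 i$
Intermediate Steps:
$q = -7$ ($q = -5 - 2 = -7$)
$\sqrt{g{\left(q \right)} 2 \left(-7\right) - 4508} = \sqrt{\sqrt{1 - 7} \cdot 2 \left(-7\right) - 4508} = \sqrt{\sqrt{-6} \cdot 2 \left(-7\right) - 4508} = \sqrt{i \sqrt{6} \cdot 2 \left(-7\right) - 4508} = \sqrt{2 i \sqrt{6} \left(-7\right) - 4508} = \sqrt{- 14 i \sqrt{6} - 4508} = \sqrt{-4508 - 14 i \sqrt{6}}$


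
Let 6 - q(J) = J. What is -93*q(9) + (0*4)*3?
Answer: 279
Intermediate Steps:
q(J) = 6 - J
-93*q(9) + (0*4)*3 = -93*(6 - 1*9) + (0*4)*3 = -93*(6 - 9) + 0*3 = -93*(-3) + 0 = 279 + 0 = 279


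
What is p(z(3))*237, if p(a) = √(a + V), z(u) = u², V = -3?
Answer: 237*√6 ≈ 580.53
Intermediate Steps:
p(a) = √(-3 + a) (p(a) = √(a - 3) = √(-3 + a))
p(z(3))*237 = √(-3 + 3²)*237 = √(-3 + 9)*237 = √6*237 = 237*√6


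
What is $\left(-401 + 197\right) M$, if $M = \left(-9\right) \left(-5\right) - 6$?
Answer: $-7956$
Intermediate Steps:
$M = 39$ ($M = 45 - 6 = 39$)
$\left(-401 + 197\right) M = \left(-401 + 197\right) 39 = \left(-204\right) 39 = -7956$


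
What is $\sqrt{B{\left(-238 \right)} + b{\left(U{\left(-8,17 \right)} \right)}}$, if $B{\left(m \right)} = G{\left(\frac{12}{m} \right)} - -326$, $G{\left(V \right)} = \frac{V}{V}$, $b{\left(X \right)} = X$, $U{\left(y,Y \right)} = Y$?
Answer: $2 \sqrt{86} \approx 18.547$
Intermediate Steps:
$G{\left(V \right)} = 1$
$B{\left(m \right)} = 327$ ($B{\left(m \right)} = 1 - -326 = 1 + 326 = 327$)
$\sqrt{B{\left(-238 \right)} + b{\left(U{\left(-8,17 \right)} \right)}} = \sqrt{327 + 17} = \sqrt{344} = 2 \sqrt{86}$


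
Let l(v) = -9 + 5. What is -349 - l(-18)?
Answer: -345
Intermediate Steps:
l(v) = -4
-349 - l(-18) = -349 - 1*(-4) = -349 + 4 = -345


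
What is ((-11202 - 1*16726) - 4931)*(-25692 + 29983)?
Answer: -140997969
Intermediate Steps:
((-11202 - 1*16726) - 4931)*(-25692 + 29983) = ((-11202 - 16726) - 4931)*4291 = (-27928 - 4931)*4291 = -32859*4291 = -140997969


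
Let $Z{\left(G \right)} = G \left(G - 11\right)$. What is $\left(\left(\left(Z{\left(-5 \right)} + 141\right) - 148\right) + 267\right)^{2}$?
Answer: $115600$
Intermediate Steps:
$Z{\left(G \right)} = G \left(-11 + G\right)$
$\left(\left(\left(Z{\left(-5 \right)} + 141\right) - 148\right) + 267\right)^{2} = \left(\left(\left(- 5 \left(-11 - 5\right) + 141\right) - 148\right) + 267\right)^{2} = \left(\left(\left(\left(-5\right) \left(-16\right) + 141\right) - 148\right) + 267\right)^{2} = \left(\left(\left(80 + 141\right) - 148\right) + 267\right)^{2} = \left(\left(221 - 148\right) + 267\right)^{2} = \left(73 + 267\right)^{2} = 340^{2} = 115600$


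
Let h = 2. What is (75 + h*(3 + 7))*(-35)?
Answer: -3325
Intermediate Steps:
(75 + h*(3 + 7))*(-35) = (75 + 2*(3 + 7))*(-35) = (75 + 2*10)*(-35) = (75 + 20)*(-35) = 95*(-35) = -3325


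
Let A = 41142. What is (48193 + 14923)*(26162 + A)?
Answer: 4247959264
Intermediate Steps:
(48193 + 14923)*(26162 + A) = (48193 + 14923)*(26162 + 41142) = 63116*67304 = 4247959264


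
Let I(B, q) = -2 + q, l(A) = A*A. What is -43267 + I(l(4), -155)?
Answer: -43424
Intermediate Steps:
l(A) = A²
-43267 + I(l(4), -155) = -43267 + (-2 - 155) = -43267 - 157 = -43424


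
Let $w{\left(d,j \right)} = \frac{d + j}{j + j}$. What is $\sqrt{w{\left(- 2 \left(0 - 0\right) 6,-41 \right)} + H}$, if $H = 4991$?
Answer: $\frac{\sqrt{19966}}{2} \approx 70.651$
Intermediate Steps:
$w{\left(d,j \right)} = \frac{d + j}{2 j}$
$\sqrt{w{\left(- 2 \left(0 - 0\right) 6,-41 \right)} + H} = \sqrt{\frac{- 2 \left(0 - 0\right) 6 - 41}{2 \left(-41\right)} + 4991} = \sqrt{\frac{1}{2} \left(- \frac{1}{41}\right) \left(- 2 \left(0 + 0\right) 6 - 41\right) + 4991} = \sqrt{\frac{1}{2} \left(- \frac{1}{41}\right) \left(\left(-2\right) 0 \cdot 6 - 41\right) + 4991} = \sqrt{\frac{1}{2} \left(- \frac{1}{41}\right) \left(0 \cdot 6 - 41\right) + 4991} = \sqrt{\frac{1}{2} \left(- \frac{1}{41}\right) \left(0 - 41\right) + 4991} = \sqrt{\frac{1}{2} \left(- \frac{1}{41}\right) \left(-41\right) + 4991} = \sqrt{\frac{1}{2} + 4991} = \sqrt{\frac{9983}{2}} = \frac{\sqrt{19966}}{2}$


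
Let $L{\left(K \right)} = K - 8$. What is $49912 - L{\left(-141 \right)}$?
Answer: $50061$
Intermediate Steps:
$L{\left(K \right)} = -8 + K$ ($L{\left(K \right)} = K - 8 = -8 + K$)
$49912 - L{\left(-141 \right)} = 49912 - \left(-8 - 141\right) = 49912 - -149 = 49912 + 149 = 50061$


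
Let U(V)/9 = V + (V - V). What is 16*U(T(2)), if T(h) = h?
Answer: 288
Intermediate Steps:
U(V) = 9*V (U(V) = 9*(V + (V - V)) = 9*(V + 0) = 9*V)
16*U(T(2)) = 16*(9*2) = 16*18 = 288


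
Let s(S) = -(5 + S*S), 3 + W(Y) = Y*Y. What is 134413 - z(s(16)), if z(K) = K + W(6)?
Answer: 134641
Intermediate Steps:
W(Y) = -3 + Y² (W(Y) = -3 + Y*Y = -3 + Y²)
s(S) = -5 - S² (s(S) = -(5 + S²) = -5 - S²)
z(K) = 33 + K (z(K) = K + (-3 + 6²) = K + (-3 + 36) = K + 33 = 33 + K)
134413 - z(s(16)) = 134413 - (33 + (-5 - 1*16²)) = 134413 - (33 + (-5 - 1*256)) = 134413 - (33 + (-5 - 256)) = 134413 - (33 - 261) = 134413 - 1*(-228) = 134413 + 228 = 134641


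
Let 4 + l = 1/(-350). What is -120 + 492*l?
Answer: -365646/175 ≈ -2089.4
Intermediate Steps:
l = -1401/350 (l = -4 + 1/(-350) = -4 - 1/350 = -1401/350 ≈ -4.0029)
-120 + 492*l = -120 + 492*(-1401/350) = -120 - 344646/175 = -365646/175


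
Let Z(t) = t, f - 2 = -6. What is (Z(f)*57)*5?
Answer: -1140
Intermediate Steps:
f = -4 (f = 2 - 6 = -4)
(Z(f)*57)*5 = -4*57*5 = -228*5 = -1140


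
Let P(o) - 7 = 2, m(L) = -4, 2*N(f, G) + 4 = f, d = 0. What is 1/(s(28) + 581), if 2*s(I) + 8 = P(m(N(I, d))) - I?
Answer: 2/1135 ≈ 0.0017621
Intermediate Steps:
N(f, G) = -2 + f/2
P(o) = 9 (P(o) = 7 + 2 = 9)
s(I) = ½ - I/2 (s(I) = -4 + (9 - I)/2 = -4 + (9/2 - I/2) = ½ - I/2)
1/(s(28) + 581) = 1/((½ - ½*28) + 581) = 1/((½ - 14) + 581) = 1/(-27/2 + 581) = 1/(1135/2) = 2/1135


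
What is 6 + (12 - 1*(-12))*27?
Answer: 654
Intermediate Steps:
6 + (12 - 1*(-12))*27 = 6 + (12 + 12)*27 = 6 + 24*27 = 6 + 648 = 654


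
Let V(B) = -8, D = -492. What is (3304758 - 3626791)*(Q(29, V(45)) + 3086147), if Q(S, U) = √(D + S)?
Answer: -993841176851 - 322033*I*√463 ≈ -9.9384e+11 - 6.9293e+6*I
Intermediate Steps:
Q(S, U) = √(-492 + S)
(3304758 - 3626791)*(Q(29, V(45)) + 3086147) = (3304758 - 3626791)*(√(-492 + 29) + 3086147) = -322033*(√(-463) + 3086147) = -322033*(I*√463 + 3086147) = -322033*(3086147 + I*√463) = -993841176851 - 322033*I*√463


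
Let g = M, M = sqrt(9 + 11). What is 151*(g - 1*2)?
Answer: -302 + 302*sqrt(5) ≈ 373.29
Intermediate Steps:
M = 2*sqrt(5) (M = sqrt(20) = 2*sqrt(5) ≈ 4.4721)
g = 2*sqrt(5) ≈ 4.4721
151*(g - 1*2) = 151*(2*sqrt(5) - 1*2) = 151*(2*sqrt(5) - 2) = 151*(-2 + 2*sqrt(5)) = -302 + 302*sqrt(5)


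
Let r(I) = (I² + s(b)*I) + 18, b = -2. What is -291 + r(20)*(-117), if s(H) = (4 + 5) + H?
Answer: -65577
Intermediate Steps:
s(H) = 9 + H
r(I) = 18 + I² + 7*I (r(I) = (I² + (9 - 2)*I) + 18 = (I² + 7*I) + 18 = 18 + I² + 7*I)
-291 + r(20)*(-117) = -291 + (18 + 20² + 7*20)*(-117) = -291 + (18 + 400 + 140)*(-117) = -291 + 558*(-117) = -291 - 65286 = -65577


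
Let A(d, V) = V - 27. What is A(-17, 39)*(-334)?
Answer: -4008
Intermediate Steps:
A(d, V) = -27 + V
A(-17, 39)*(-334) = (-27 + 39)*(-334) = 12*(-334) = -4008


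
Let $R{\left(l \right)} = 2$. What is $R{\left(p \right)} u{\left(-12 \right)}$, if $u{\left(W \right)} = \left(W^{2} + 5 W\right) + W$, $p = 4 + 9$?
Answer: $144$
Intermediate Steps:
$p = 13$
$u{\left(W \right)} = W^{2} + 6 W$
$R{\left(p \right)} u{\left(-12 \right)} = 2 \left(- 12 \left(6 - 12\right)\right) = 2 \left(\left(-12\right) \left(-6\right)\right) = 2 \cdot 72 = 144$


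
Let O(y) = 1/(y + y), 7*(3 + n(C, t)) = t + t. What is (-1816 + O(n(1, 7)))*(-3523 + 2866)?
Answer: 2386881/2 ≈ 1.1934e+6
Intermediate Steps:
n(C, t) = -3 + 2*t/7 (n(C, t) = -3 + (t + t)/7 = -3 + (2*t)/7 = -3 + 2*t/7)
O(y) = 1/(2*y)
(-1816 + O(n(1, 7)))*(-3523 + 2866) = (-1816 + 1/(2*(-3 + (2/7)*7)))*(-3523 + 2866) = (-1816 + 1/(2*(-3 + 2)))*(-657) = (-1816 + (1/2)/(-1))*(-657) = (-1816 + (1/2)*(-1))*(-657) = (-1816 - 1/2)*(-657) = -3633/2*(-657) = 2386881/2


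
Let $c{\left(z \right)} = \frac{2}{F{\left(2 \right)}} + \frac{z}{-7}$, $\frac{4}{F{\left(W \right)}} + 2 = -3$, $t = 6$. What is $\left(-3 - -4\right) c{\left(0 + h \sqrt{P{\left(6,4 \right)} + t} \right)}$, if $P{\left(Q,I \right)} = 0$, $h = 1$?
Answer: $- \frac{5}{2} - \frac{\sqrt{6}}{7} \approx -2.8499$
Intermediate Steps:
$F{\left(W \right)} = - \frac{4}{5}$ ($F{\left(W \right)} = \frac{4}{-2 - 3} = \frac{4}{-5} = 4 \left(- \frac{1}{5}\right) = - \frac{4}{5}$)
$c{\left(z \right)} = - \frac{5}{2} - \frac{z}{7}$ ($c{\left(z \right)} = \frac{2}{- \frac{4}{5}} + \frac{z}{-7} = 2 \left(- \frac{5}{4}\right) + z \left(- \frac{1}{7}\right) = - \frac{5}{2} - \frac{z}{7}$)
$\left(-3 - -4\right) c{\left(0 + h \sqrt{P{\left(6,4 \right)} + t} \right)} = \left(-3 - -4\right) \left(- \frac{5}{2} - \frac{0 + 1 \sqrt{0 + 6}}{7}\right) = \left(-3 + 4\right) \left(- \frac{5}{2} - \frac{0 + 1 \sqrt{6}}{7}\right) = 1 \left(- \frac{5}{2} - \frac{0 + \sqrt{6}}{7}\right) = 1 \left(- \frac{5}{2} - \frac{\sqrt{6}}{7}\right) = - \frac{5}{2} - \frac{\sqrt{6}}{7}$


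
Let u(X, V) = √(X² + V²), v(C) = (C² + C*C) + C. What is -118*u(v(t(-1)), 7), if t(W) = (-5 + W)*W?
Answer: -118*√6133 ≈ -9241.0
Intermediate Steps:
t(W) = W*(-5 + W)
v(C) = C + 2*C² (v(C) = (C² + C²) + C = 2*C² + C = C + 2*C²)
u(X, V) = √(V² + X²)
-118*u(v(t(-1)), 7) = -118*√(7² + ((-(-5 - 1))*(1 + 2*(-(-5 - 1))))²) = -118*√(49 + ((-1*(-6))*(1 + 2*(-1*(-6))))²) = -118*√(49 + (6*(1 + 2*6))²) = -118*√(49 + (6*(1 + 12))²) = -118*√(49 + (6*13)²) = -118*√(49 + 78²) = -118*√(49 + 6084) = -118*√6133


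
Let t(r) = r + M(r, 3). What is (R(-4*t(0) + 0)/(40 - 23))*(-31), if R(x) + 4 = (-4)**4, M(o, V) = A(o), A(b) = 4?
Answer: -7812/17 ≈ -459.53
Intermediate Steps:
M(o, V) = 4
t(r) = 4 + r (t(r) = r + 4 = 4 + r)
R(x) = 252 (R(x) = -4 + (-4)**4 = -4 + 256 = 252)
(R(-4*t(0) + 0)/(40 - 23))*(-31) = (252/(40 - 23))*(-31) = (252/17)*(-31) = -7812/17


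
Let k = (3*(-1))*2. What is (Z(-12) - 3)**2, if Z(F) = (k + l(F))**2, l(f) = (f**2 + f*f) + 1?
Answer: 6413767396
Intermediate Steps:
l(f) = 1 + 2*f**2 (l(f) = (f**2 + f**2) + 1 = 2*f**2 + 1 = 1 + 2*f**2)
k = -6 (k = -3*2 = -6)
Z(F) = (-5 + 2*F**2)**2 (Z(F) = (-6 + (1 + 2*F**2))**2 = (-5 + 2*F**2)**2)
(Z(-12) - 3)**2 = ((-5 + 2*(-12)**2)**2 - 3)**2 = ((-5 + 2*144)**2 - 3)**2 = ((-5 + 288)**2 - 3)**2 = (283**2 - 3)**2 = (80089 - 3)**2 = 80086**2 = 6413767396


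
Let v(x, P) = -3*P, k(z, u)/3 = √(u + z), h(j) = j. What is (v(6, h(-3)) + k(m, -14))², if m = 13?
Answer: 72 + 54*I ≈ 72.0 + 54.0*I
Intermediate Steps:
k(z, u) = 3*√(u + z)
(v(6, h(-3)) + k(m, -14))² = (-3*(-3) + 3*√(-14 + 13))² = (9 + 3*√(-1))² = (9 + 3*I)²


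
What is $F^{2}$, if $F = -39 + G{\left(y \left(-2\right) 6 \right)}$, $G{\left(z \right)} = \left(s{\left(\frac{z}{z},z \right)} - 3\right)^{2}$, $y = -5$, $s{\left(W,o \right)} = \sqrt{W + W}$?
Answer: $856 + 336 \sqrt{2} \approx 1331.2$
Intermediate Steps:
$s{\left(W,o \right)} = \sqrt{2} \sqrt{W}$ ($s{\left(W,o \right)} = \sqrt{2 W} = \sqrt{2} \sqrt{W}$)
$G{\left(z \right)} = \left(-3 + \sqrt{2}\right)^{2}$ ($G{\left(z \right)} = \left(\sqrt{2} \sqrt{\frac{z}{z}} - 3\right)^{2} = \left(\sqrt{2} \sqrt{1} - 3\right)^{2} = \left(\sqrt{2} \cdot 1 - 3\right)^{2} = \left(\sqrt{2} - 3\right)^{2} = \left(-3 + \sqrt{2}\right)^{2}$)
$F = -39 + \left(3 - \sqrt{2}\right)^{2} \approx -36.485$
$F^{2} = \left(-39 + \left(3 - \sqrt{2}\right)^{2}\right)^{2}$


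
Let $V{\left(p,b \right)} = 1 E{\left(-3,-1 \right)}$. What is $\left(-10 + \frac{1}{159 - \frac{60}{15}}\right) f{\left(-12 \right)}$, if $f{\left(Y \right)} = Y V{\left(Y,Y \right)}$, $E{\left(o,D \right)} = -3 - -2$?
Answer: $- \frac{18588}{155} \approx -119.92$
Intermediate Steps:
$E{\left(o,D \right)} = -1$ ($E{\left(o,D \right)} = -3 + 2 = -1$)
$V{\left(p,b \right)} = -1$ ($V{\left(p,b \right)} = 1 \left(-1\right) = -1$)
$f{\left(Y \right)} = - Y$ ($f{\left(Y \right)} = Y \left(-1\right) = - Y$)
$\left(-10 + \frac{1}{159 - \frac{60}{15}}\right) f{\left(-12 \right)} = \left(-10 + \frac{1}{159 - \frac{60}{15}}\right) \left(\left(-1\right) \left(-12\right)\right) = \left(-10 + \frac{1}{159 - 4}\right) 12 = \left(-10 + \frac{1}{155}\right) 12 = \left(- \frac{1549}{155}\right) 12 = - \frac{18588}{155}$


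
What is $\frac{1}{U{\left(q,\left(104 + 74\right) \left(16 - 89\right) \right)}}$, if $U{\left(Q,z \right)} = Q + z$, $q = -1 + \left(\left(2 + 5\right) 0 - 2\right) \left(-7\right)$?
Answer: $- \frac{1}{12981} \approx -7.7036 \cdot 10^{-5}$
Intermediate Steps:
$q = 13$ ($q = -1 + \left(7 \cdot 0 - 2\right) \left(-7\right) = -1 + \left(0 - 2\right) \left(-7\right) = -1 - -14 = -1 + 14 = 13$)
$\frac{1}{U{\left(q,\left(104 + 74\right) \left(16 - 89\right) \right)}} = \frac{1}{13 + \left(104 + 74\right) \left(16 - 89\right)} = \frac{1}{13 + 178 \left(-73\right)} = \frac{1}{13 - 12994} = \frac{1}{-12981} = - \frac{1}{12981}$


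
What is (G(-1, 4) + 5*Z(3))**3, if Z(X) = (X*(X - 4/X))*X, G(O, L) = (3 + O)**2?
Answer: 493039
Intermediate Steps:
Z(X) = X**2*(X - 4/X)
(G(-1, 4) + 5*Z(3))**3 = ((3 - 1)**2 + 5*(3*(-4 + 3**2)))**3 = (2**2 + 5*(3*(-4 + 9)))**3 = (4 + 5*(3*5))**3 = (4 + 5*15)**3 = (4 + 75)**3 = 79**3 = 493039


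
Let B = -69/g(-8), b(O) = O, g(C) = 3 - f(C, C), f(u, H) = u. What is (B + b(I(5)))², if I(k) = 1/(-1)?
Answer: 6400/121 ≈ 52.893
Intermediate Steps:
I(k) = -1
g(C) = 3 - C
B = -69/11 (B = -69/(3 - 1*(-8)) = -69/(3 + 8) = -69/11 ≈ -6.2727)
(B + b(I(5)))² = (-69/11 - 1)² = (-80/11)² = 6400/121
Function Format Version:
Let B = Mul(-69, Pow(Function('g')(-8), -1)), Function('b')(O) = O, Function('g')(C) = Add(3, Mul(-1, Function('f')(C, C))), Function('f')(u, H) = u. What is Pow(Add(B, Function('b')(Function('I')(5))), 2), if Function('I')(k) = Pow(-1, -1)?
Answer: Rational(6400, 121) ≈ 52.893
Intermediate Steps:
Function('I')(k) = -1
Function('g')(C) = Add(3, Mul(-1, C))
B = Rational(-69, 11) (B = Mul(-69, Pow(Add(3, Mul(-1, -8)), -1)) = Mul(-69, Pow(Add(3, 8), -1)) = Mul(-69, Pow(11, -1)) = Mul(-69, Rational(1, 11)) = Rational(-69, 11) ≈ -6.2727)
Pow(Add(B, Function('b')(Function('I')(5))), 2) = Pow(Add(Rational(-69, 11), -1), 2) = Pow(Rational(-80, 11), 2) = Rational(6400, 121)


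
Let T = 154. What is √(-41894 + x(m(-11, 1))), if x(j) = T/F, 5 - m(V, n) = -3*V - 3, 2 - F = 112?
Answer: I*√1047385/5 ≈ 204.68*I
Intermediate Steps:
F = -110 (F = 2 - 1*112 = 2 - 112 = -110)
m(V, n) = 8 + 3*V (m(V, n) = 5 - (-3*V - 3) = 5 - (-3 - 3*V) = 5 + (3 + 3*V) = 8 + 3*V)
x(j) = -7/5 (x(j) = 154/(-110) = 154*(-1/110) = -7/5)
√(-41894 + x(m(-11, 1))) = √(-41894 - 7/5) = √(-209477/5) = I*√1047385/5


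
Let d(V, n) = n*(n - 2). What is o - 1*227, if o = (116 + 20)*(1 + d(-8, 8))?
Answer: 6437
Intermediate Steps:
d(V, n) = n*(-2 + n)
o = 6664 (o = (116 + 20)*(1 + 8*(-2 + 8)) = 136*(1 + 8*6) = 136*(1 + 48) = 136*49 = 6664)
o - 1*227 = 6664 - 1*227 = 6664 - 227 = 6437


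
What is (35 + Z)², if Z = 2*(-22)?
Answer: 81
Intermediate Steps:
Z = -44
(35 + Z)² = (35 - 44)² = (-9)² = 81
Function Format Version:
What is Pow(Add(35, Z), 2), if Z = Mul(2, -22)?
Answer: 81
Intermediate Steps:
Z = -44
Pow(Add(35, Z), 2) = Pow(Add(35, -44), 2) = Pow(-9, 2) = 81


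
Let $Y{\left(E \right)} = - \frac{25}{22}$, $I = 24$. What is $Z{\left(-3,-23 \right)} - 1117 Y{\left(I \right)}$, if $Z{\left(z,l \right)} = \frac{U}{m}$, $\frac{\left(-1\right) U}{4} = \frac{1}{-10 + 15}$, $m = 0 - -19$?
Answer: $\frac{2652787}{2090} \approx 1269.3$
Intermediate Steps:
$m = 19$ ($m = 0 + 19 = 19$)
$Y{\left(E \right)} = - \frac{25}{22}$ ($Y{\left(E \right)} = \left(-25\right) \frac{1}{22} = - \frac{25}{22}$)
$U = - \frac{4}{5}$ ($U = - \frac{4}{-10 + 15} = - \frac{4}{5} \approx -0.8$)
$Z{\left(z,l \right)} = - \frac{4}{95}$ ($Z{\left(z,l \right)} = - \frac{4}{5 \cdot 19} = \left(- \frac{4}{5}\right) \frac{1}{19} = - \frac{4}{95}$)
$Z{\left(-3,-23 \right)} - 1117 Y{\left(I \right)} = - \frac{4}{95} - - \frac{27925}{22} = - \frac{4}{95} + \frac{27925}{22} = \frac{2652787}{2090}$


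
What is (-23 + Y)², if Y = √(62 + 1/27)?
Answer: 15958/27 - 230*√201/9 ≈ 228.72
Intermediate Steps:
Y = 5*√201/9 (Y = √(62 + 1/27) = √(1675/27) = 5*√201/9 ≈ 7.8764)
(-23 + Y)² = (-23 + 5*√201/9)²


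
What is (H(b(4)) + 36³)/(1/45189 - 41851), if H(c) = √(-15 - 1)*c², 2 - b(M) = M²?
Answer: -1054168992/945602419 - 17714088*I/945602419 ≈ -1.1148 - 0.018733*I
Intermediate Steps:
b(M) = 2 - M²
H(c) = 4*I*c² (H(c) = √(-16)*c² = (4*I)*c² = 4*I*c²)
(H(b(4)) + 36³)/(1/45189 - 41851) = (4*I*(2 - 1*4²)² + 36³)/(1/45189 - 41851) = (4*I*(2 - 1*16)² + 46656)/(1/45189 - 41851) = (4*I*(2 - 16)² + 46656)/(-1891204838/45189) = (4*I*(-14)² + 46656)*(-45189/1891204838) = (4*I*196 + 46656)*(-45189/1891204838) = (784*I + 46656)*(-45189/1891204838) = (46656 + 784*I)*(-45189/1891204838) = -1054168992/945602419 - 17714088*I/945602419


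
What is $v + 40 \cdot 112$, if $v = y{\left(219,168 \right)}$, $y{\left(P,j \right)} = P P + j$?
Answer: $52609$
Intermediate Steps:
$y{\left(P,j \right)} = j + P^{2}$ ($y{\left(P,j \right)} = P^{2} + j = j + P^{2}$)
$v = 48129$ ($v = 168 + 219^{2} = 168 + 47961 = 48129$)
$v + 40 \cdot 112 = 48129 + 40 \cdot 112 = 48129 + 4480 = 52609$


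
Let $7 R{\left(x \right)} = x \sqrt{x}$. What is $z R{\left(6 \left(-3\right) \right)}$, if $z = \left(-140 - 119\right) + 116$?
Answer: $\frac{7722 i \sqrt{2}}{7} \approx 1560.1 i$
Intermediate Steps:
$R{\left(x \right)} = \frac{x^{\frac{3}{2}}}{7}$ ($R{\left(x \right)} = \frac{x \sqrt{x}}{7} = \frac{x^{\frac{3}{2}}}{7}$)
$z = -143$ ($z = -259 + 116 = -143$)
$z R{\left(6 \left(-3\right) \right)} = - 143 \frac{\left(6 \left(-3\right)\right)^{\frac{3}{2}}}{7} = - 143 \frac{\left(-18\right)^{\frac{3}{2}}}{7} = - 143 \frac{\left(-54\right) i \sqrt{2}}{7} = - 143 \left(- \frac{54 i \sqrt{2}}{7}\right) = \frac{7722 i \sqrt{2}}{7}$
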